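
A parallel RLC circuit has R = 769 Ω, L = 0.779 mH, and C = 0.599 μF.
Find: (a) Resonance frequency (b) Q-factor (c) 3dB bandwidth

Step 1 — Resonance: ω₀ = 1/√(LC) = 1/√(0.000779·5.99e-07) = 4.629e+04 rad/s.
Step 2 — f₀ = ω₀/(2π) = 7368 Hz.
Step 3 — Parallel Q: Q = R/(ω₀L) = 769/(4.629e+04·0.000779) = 21.32.
Step 4 — Bandwidth: Δω = ω₀/Q = 2171 rad/s; BW = Δω/(2π) = 345.5 Hz.

(a) f₀ = 7368 Hz  (b) Q = 21.32  (c) BW = 345.5 Hz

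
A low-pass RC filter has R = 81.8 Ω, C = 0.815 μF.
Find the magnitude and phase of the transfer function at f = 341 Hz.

Step 1 — Angular frequency: ω = 2π·341 = 2143 rad/s.
Step 2 — Transfer function: H(jω) = 1/(1 + jωRC).
Step 3 — Denominator: 1 + jωRC = 1 + j·2143·81.8·8.15e-07 = 1 + j0.1428.
Step 4 — H = 0.98 - j0.14.
Step 5 — Magnitude: |H| = 0.99 (-0.1 dB); phase: φ = -8.1°.

|H| = 0.99 (-0.1 dB), φ = -8.1°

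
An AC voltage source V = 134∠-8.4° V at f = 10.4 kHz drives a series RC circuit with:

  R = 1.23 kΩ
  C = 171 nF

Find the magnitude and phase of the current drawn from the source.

Step 1 — Angular frequency: ω = 2π·f = 2π·1.04e+04 = 6.535e+04 rad/s.
Step 2 — Component impedances:
  R: Z = R = 1230 Ω
  C: Z = 1/(jωC) = -j/(ω·C) = 0 - j89.49 Ω
Step 3 — Series combination: Z_total = R + C = 1230 - j89.49 Ω = 1233∠-4.2° Ω.
Step 4 — Source phasor: V = 134∠-8.4° V = 132.6 - j19.58 V.
Step 5 — Ohm's law: I = V / Z_total = (132.6 - j19.58) / (1230 - j89.49) = 0.1084 - j0.008031 A.
Step 6 — Convert to polar: |I| = 0.1087 A, ∠I = -4.2°.

I = 0.1087∠-4.2° A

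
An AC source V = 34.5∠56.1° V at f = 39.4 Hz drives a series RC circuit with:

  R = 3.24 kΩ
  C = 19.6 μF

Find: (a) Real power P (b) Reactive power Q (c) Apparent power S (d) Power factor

Step 1 — Angular frequency: ω = 2π·f = 2π·39.4 = 247.6 rad/s.
Step 2 — Component impedances:
  R: Z = R = 3240 Ω
  C: Z = 1/(jωC) = -j/(ω·C) = 0 - j206.1 Ω
Step 3 — Series combination: Z_total = R + C = 3240 - j206.1 Ω = 3247∠-3.6° Ω.
Step 4 — Source phasor: V = 34.5∠56.1° V = 19.24 + j28.64 V.
Step 5 — Current: I = V / Z = 0.005355 + j0.009179 A = 0.01063∠59.7° A.
Step 6 — Complex power: S = V·I* = 0.3659 - j0.02327 VA.
Step 7 — Real power: P = Re(S) = 0.3659 W.
Step 8 — Reactive power: Q = Im(S) = -0.02327 VAR.
Step 9 — Apparent power: |S| = 0.3666 VA.
Step 10 — Power factor: PF = P/|S| = 0.998 (leading).

(a) P = 0.3659 W  (b) Q = -0.02327 VAR  (c) S = 0.3666 VA  (d) PF = 0.998 (leading)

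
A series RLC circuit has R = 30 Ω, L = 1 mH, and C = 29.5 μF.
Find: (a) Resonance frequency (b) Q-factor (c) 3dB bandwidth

Step 1 — Resonance condition Im(Z)=0 gives ω₀ = 1/√(LC).
Step 2 — ω₀ = 1/√(0.001·2.95e-05) = 5822 rad/s.
Step 3 — f₀ = ω₀/(2π) = 926.6 Hz.
Step 4 — Series Q: Q = ω₀L/R = 5822·0.001/30 = 0.1941.
Step 5 — 3dB bandwidth: Δω = ω₀/Q = 3e+04 rad/s; BW = Δω/(2π) = 4775 Hz.

(a) f₀ = 926.6 Hz  (b) Q = 0.1941  (c) BW = 4775 Hz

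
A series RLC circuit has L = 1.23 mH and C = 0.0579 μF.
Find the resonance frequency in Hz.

Step 1 — Resonance condition Im(Z)=0 gives ω₀ = 1/√(LC).
Step 2 — ω₀ = 1/√(0.00123·5.79e-08) = 1.185e+05 rad/s.
Step 3 — f₀ = ω₀/(2π) = 1.886e+04 Hz.

f₀ = 1.886e+04 Hz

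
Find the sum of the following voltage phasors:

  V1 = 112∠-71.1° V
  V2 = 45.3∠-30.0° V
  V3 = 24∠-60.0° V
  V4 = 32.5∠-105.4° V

Step 1 — Convert each phasor to rectangular form:
  V1 = 112·(cos(-71.1°) + j·sin(-71.1°)) = 36.28 - j106 V
  V2 = 45.3·(cos(-30.0°) + j·sin(-30.0°)) = 39.23 - j22.65 V
  V3 = 24·(cos(-60.0°) + j·sin(-60.0°)) = 12 - j20.78 V
  V4 = 32.5·(cos(-105.4°) + j·sin(-105.4°)) = -8.631 - j31.33 V
Step 2 — Sum components: V_total = 78.88 - j180.7 V.
Step 3 — Convert to polar: |V_total| = 197.2 V, ∠V_total = -66.4°.

V_total = 197.2∠-66.4° V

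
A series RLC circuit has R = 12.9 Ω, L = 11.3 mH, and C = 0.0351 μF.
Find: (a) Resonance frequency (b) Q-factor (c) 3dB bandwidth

Step 1 — Resonance: ω₀ = 1/√(LC) = 1/√(0.0113·3.51e-08) = 5.021e+04 rad/s.
Step 2 — f₀ = ω₀/(2π) = 7991 Hz.
Step 3 — Series Q: Q = ω₀L/R = 5.021e+04·0.0113/12.9 = 43.98.
Step 4 — Bandwidth: Δω = ω₀/Q = 1142 rad/s; BW = Δω/(2π) = 181.7 Hz.

(a) f₀ = 7991 Hz  (b) Q = 43.98  (c) BW = 181.7 Hz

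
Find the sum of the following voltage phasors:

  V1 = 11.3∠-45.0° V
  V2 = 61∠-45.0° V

Step 1 — Convert each phasor to rectangular form:
  V1 = 11.3·(cos(-45.0°) + j·sin(-45.0°)) = 7.99 - j7.99 V
  V2 = 61·(cos(-45.0°) + j·sin(-45.0°)) = 43.13 - j43.13 V
Step 2 — Sum components: V_total = 51.12 - j51.12 V.
Step 3 — Convert to polar: |V_total| = 72.3 V, ∠V_total = -45.0°.

V_total = 72.3∠-45.0° V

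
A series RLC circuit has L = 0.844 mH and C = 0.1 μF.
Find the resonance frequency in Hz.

Step 1 — Resonance condition Im(Z)=0 gives ω₀ = 1/√(LC).
Step 2 — ω₀ = 1/√(0.000844·1e-07) = 1.089e+05 rad/s.
Step 3 — f₀ = ω₀/(2π) = 1.732e+04 Hz.

f₀ = 1.732e+04 Hz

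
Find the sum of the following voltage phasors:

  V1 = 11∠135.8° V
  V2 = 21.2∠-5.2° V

Step 1 — Convert each phasor to rectangular form:
  V1 = 11·(cos(135.8°) + j·sin(135.8°)) = -7.886 + j7.669 V
  V2 = 21.2·(cos(-5.2°) + j·sin(-5.2°)) = 21.11 - j1.921 V
Step 2 — Sum components: V_total = 13.23 + j5.747 V.
Step 3 — Convert to polar: |V_total| = 14.42 V, ∠V_total = 23.5°.

V_total = 14.42∠23.5° V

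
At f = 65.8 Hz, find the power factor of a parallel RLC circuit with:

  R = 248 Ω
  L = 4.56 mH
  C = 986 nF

Step 1 — Angular frequency: ω = 2π·f = 2π·65.8 = 413.4 rad/s.
Step 2 — Component impedances:
  R: Z = R = 248 Ω
  L: Z = jωL = j·413.4·0.00456 = 0 + j1.885 Ω
  C: Z = 1/(jωC) = -j/(ω·C) = 0 - j2453 Ω
Step 3 — Parallel combination: 1/Z_total = 1/R + 1/L + 1/C; Z_total = 0.01435 + j1.887 Ω = 1.887∠89.6° Ω.
Step 4 — Power factor: PF = cos(φ) = Re(Z)/|Z| = 0.014353/1.8867 = 0.007607.
Step 5 — Type: Im(Z) = 1.887 ⇒ lagging (phase φ = 89.6°).

PF = 0.007607 (lagging, φ = 89.6°)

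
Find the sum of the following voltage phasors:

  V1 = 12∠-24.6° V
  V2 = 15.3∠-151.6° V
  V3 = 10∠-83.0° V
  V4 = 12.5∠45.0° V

Step 1 — Convert each phasor to rectangular form:
  V1 = 12·(cos(-24.6°) + j·sin(-24.6°)) = 10.91 - j4.995 V
  V2 = 15.3·(cos(-151.6°) + j·sin(-151.6°)) = -13.46 - j7.277 V
  V3 = 10·(cos(-83.0°) + j·sin(-83.0°)) = 1.219 - j9.925 V
  V4 = 12.5·(cos(45.0°) + j·sin(45.0°)) = 8.839 + j8.839 V
Step 2 — Sum components: V_total = 7.51 - j13.36 V.
Step 3 — Convert to polar: |V_total| = 15.33 V, ∠V_total = -60.7°.

V_total = 15.33∠-60.7° V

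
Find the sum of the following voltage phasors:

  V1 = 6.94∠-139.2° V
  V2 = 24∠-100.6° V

Step 1 — Convert each phasor to rectangular form:
  V1 = 6.94·(cos(-139.2°) + j·sin(-139.2°)) = -5.254 - j4.535 V
  V2 = 24·(cos(-100.6°) + j·sin(-100.6°)) = -4.415 - j23.59 V
Step 2 — Sum components: V_total = -9.668 - j28.13 V.
Step 3 — Convert to polar: |V_total| = 29.74 V, ∠V_total = -109.0°.

V_total = 29.74∠-109.0° V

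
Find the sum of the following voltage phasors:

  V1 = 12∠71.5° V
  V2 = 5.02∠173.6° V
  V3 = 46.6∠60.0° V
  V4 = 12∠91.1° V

Step 1 — Convert each phasor to rectangular form:
  V1 = 12·(cos(71.5°) + j·sin(71.5°)) = 3.808 + j11.38 V
  V2 = 5.02·(cos(173.6°) + j·sin(173.6°)) = -4.989 + j0.5596 V
  V3 = 46.6·(cos(60.0°) + j·sin(60.0°)) = 23.3 + j40.36 V
  V4 = 12·(cos(91.1°) + j·sin(91.1°)) = -0.2304 + j12 V
Step 2 — Sum components: V_total = 21.89 + j64.29 V.
Step 3 — Convert to polar: |V_total| = 67.92 V, ∠V_total = 71.2°.

V_total = 67.92∠71.2° V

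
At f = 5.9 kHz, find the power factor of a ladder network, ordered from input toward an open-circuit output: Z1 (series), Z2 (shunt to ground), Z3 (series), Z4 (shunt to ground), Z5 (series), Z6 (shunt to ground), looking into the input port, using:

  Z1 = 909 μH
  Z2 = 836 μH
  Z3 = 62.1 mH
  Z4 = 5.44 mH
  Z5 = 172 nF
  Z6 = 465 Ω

Step 1 — Angular frequency: ω = 2π·f = 2π·5900 = 3.707e+04 rad/s.
Step 2 — Component impedances:
  Z1: Z = jωL = j·3.707e+04·0.000909 = 0 + j33.7 Ω
  Z2: Z = jωL = j·3.707e+04·0.000836 = 0 + j30.99 Ω
  Z3: Z = jωL = j·3.707e+04·0.0621 = 0 + j2302 Ω
  Z4: Z = jωL = j·3.707e+04·0.00544 = 0 + j201.7 Ω
  Z5: Z = 1/(jωC) = -j/(ω·C) = 0 - j156.8 Ω
  Z6: Z = R = 465 Ω
Step 3 — Ladder network (open output): work backward from the far end, alternating series and parallel combinations. Z_in = 0.01302 + j64.31 Ω = 64.31∠90.0° Ω.
Step 4 — Power factor: PF = cos(φ) = Re(Z)/|Z| = 0.01302/64.31 = 0.0002025.
Step 5 — Type: Im(Z) = 64.31 ⇒ lagging (phase φ = 90.0°).

PF = 0.0002025 (lagging, φ = 90.0°)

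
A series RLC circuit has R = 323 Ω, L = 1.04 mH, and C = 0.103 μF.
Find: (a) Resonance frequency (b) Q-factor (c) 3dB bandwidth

Step 1 — Resonance: ω₀ = 1/√(LC) = 1/√(0.00104·1.03e-07) = 9.662e+04 rad/s.
Step 2 — f₀ = ω₀/(2π) = 1.538e+04 Hz.
Step 3 — Series Q: Q = ω₀L/R = 9.662e+04·0.00104/323 = 0.3111.
Step 4 — Bandwidth: Δω = ω₀/Q = 3.106e+05 rad/s; BW = Δω/(2π) = 4.943e+04 Hz.

(a) f₀ = 1.538e+04 Hz  (b) Q = 0.3111  (c) BW = 4.943e+04 Hz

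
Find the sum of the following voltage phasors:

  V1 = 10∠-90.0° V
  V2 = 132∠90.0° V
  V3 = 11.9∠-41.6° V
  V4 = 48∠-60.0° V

Step 1 — Convert each phasor to rectangular form:
  V1 = 10·(cos(-90.0°) + j·sin(-90.0°)) = 0 - j10 V
  V2 = 132·(cos(90.0°) + j·sin(90.0°)) = 0 + j132 V
  V3 = 11.9·(cos(-41.6°) + j·sin(-41.6°)) = 8.899 - j7.901 V
  V4 = 48·(cos(-60.0°) + j·sin(-60.0°)) = 24 - j41.57 V
Step 2 — Sum components: V_total = 32.9 + j72.53 V.
Step 3 — Convert to polar: |V_total| = 79.64 V, ∠V_total = 65.6°.

V_total = 79.64∠65.6° V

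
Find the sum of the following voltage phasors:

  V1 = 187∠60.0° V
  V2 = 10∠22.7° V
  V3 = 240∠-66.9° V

Step 1 — Convert each phasor to rectangular form:
  V1 = 187·(cos(60.0°) + j·sin(60.0°)) = 93.5 + j161.9 V
  V2 = 10·(cos(22.7°) + j·sin(22.7°)) = 9.225 + j3.859 V
  V3 = 240·(cos(-66.9°) + j·sin(-66.9°)) = 94.16 - j220.8 V
Step 2 — Sum components: V_total = 196.9 - j54.95 V.
Step 3 — Convert to polar: |V_total| = 204.4 V, ∠V_total = -15.6°.

V_total = 204.4∠-15.6° V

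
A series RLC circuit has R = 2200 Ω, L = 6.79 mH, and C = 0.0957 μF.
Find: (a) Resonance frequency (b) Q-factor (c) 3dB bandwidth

Step 1 — Resonance: ω₀ = 1/√(LC) = 1/√(0.00679·9.57e-08) = 3.923e+04 rad/s.
Step 2 — f₀ = ω₀/(2π) = 6244 Hz.
Step 3 — Series Q: Q = ω₀L/R = 3.923e+04·0.00679/2200 = 0.1211.
Step 4 — Bandwidth: Δω = ω₀/Q = 3.24e+05 rad/s; BW = Δω/(2π) = 5.157e+04 Hz.

(a) f₀ = 6244 Hz  (b) Q = 0.1211  (c) BW = 5.157e+04 Hz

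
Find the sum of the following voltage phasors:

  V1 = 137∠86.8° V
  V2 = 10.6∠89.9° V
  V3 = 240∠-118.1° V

Step 1 — Convert each phasor to rectangular form:
  V1 = 137·(cos(86.8°) + j·sin(86.8°)) = 7.648 + j136.8 V
  V2 = 10.6·(cos(89.9°) + j·sin(89.9°)) = 0.0185 + j10.6 V
  V3 = 240·(cos(-118.1°) + j·sin(-118.1°)) = -113 - j211.7 V
Step 2 — Sum components: V_total = -105.4 - j64.32 V.
Step 3 — Convert to polar: |V_total| = 123.5 V, ∠V_total = -148.6°.

V_total = 123.5∠-148.6° V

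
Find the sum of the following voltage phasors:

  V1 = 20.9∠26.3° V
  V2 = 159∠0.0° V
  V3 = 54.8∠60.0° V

Step 1 — Convert each phasor to rectangular form:
  V1 = 20.9·(cos(26.3°) + j·sin(26.3°)) = 18.74 + j9.26 V
  V2 = 159·(cos(0.0°) + j·sin(0.0°)) = 159 V
  V3 = 54.8·(cos(60.0°) + j·sin(60.0°)) = 27.4 + j47.46 V
Step 2 — Sum components: V_total = 205.1 + j56.72 V.
Step 3 — Convert to polar: |V_total| = 212.8 V, ∠V_total = 15.5°.

V_total = 212.8∠15.5° V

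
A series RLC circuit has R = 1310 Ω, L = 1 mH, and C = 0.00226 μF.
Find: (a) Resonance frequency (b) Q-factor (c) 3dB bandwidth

Step 1 — Resonance: ω₀ = 1/√(LC) = 1/√(0.001·2.26e-09) = 6.652e+05 rad/s.
Step 2 — f₀ = ω₀/(2π) = 1.059e+05 Hz.
Step 3 — Series Q: Q = ω₀L/R = 6.652e+05·0.001/1310 = 0.5078.
Step 4 — Bandwidth: Δω = ω₀/Q = 1.31e+06 rad/s; BW = Δω/(2π) = 2.085e+05 Hz.

(a) f₀ = 1.059e+05 Hz  (b) Q = 0.5078  (c) BW = 2.085e+05 Hz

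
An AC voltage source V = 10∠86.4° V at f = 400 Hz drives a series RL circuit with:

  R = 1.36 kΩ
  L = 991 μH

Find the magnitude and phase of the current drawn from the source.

Step 1 — Angular frequency: ω = 2π·f = 2π·400 = 2513 rad/s.
Step 2 — Component impedances:
  R: Z = R = 1360 Ω
  L: Z = jωL = j·2513·0.000991 = 0 + j2.491 Ω
Step 3 — Series combination: Z_total = R + L = 1360 + j2.491 Ω = 1360∠0.1° Ω.
Step 4 — Source phasor: V = 10∠86.4° V = 0.6279 + j9.98 V.
Step 5 — Ohm's law: I = V / Z_total = (0.6279 + j9.98) / (1360 + j2.491) = 0.0004751 + j0.007338 A.
Step 6 — Convert to polar: |I| = 0.007353 A, ∠I = 86.3°.

I = 0.007353∠86.3° A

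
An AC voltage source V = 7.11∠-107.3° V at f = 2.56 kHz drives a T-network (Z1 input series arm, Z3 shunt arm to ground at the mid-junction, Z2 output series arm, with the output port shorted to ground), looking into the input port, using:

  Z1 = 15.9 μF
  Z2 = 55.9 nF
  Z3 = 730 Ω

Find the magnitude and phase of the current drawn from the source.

Step 1 — Angular frequency: ω = 2π·f = 2π·2560 = 1.608e+04 rad/s.
Step 2 — Component impedances:
  Z1: Z = 1/(jωC) = -j/(ω·C) = 0 - j3.91 Ω
  Z2: Z = 1/(jωC) = -j/(ω·C) = 0 - j1112 Ω
  Z3: Z = R = 730 Ω
Step 3 — With the output port shorted to ground, the output series arm Z2 runs from the junction to ground; the shunt arm Z3 also runs from the junction to ground. They appear in parallel: Z3 || Z2 = 510.2 - j334.9 Ω.
Step 4 — Series with input arm Z1: Z_in = Z1 + (Z3 || Z2) = 510.2 - j338.8 Ω = 612.4∠-33.6° Ω.
Step 5 — Source phasor: V = 7.11∠-107.3° V = -2.114 - j6.788 V.
Step 6 — Ohm's law: I = V / Z_total = (-2.114 - j6.788) / (510.2 - j338.8) = 0.003256 - j0.01114 A.
Step 7 — Convert to polar: |I| = 0.01161 A, ∠I = -73.7°.

I = 0.01161∠-73.7° A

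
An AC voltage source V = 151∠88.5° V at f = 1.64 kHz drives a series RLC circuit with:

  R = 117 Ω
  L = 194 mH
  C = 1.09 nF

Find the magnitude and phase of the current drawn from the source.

Step 1 — Angular frequency: ω = 2π·f = 2π·1640 = 1.03e+04 rad/s.
Step 2 — Component impedances:
  R: Z = R = 117 Ω
  L: Z = jωL = j·1.03e+04·0.194 = 0 + j1999 Ω
  C: Z = 1/(jωC) = -j/(ω·C) = 0 - j8.903e+04 Ω
Step 3 — Series combination: Z_total = R + L + C = 117 - j8.703e+04 Ω = 8.703e+04∠-89.9° Ω.
Step 4 — Source phasor: V = 151∠88.5° V = 3.953 + j150.9 V.
Step 5 — Ohm's law: I = V / Z_total = (3.953 + j150.9) / (117 - j8.703e+04) = -0.001734 + j4.775e-05 A.
Step 6 — Convert to polar: |I| = 0.001735 A, ∠I = 178.4°.

I = 0.001735∠178.4° A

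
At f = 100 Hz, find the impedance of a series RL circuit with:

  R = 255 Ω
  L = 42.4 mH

Step 1 — Angular frequency: ω = 2π·f = 2π·100 = 628.3 rad/s.
Step 2 — Component impedances:
  R: Z = R = 255 Ω
  L: Z = jωL = j·628.3·0.0424 = 0 + j26.64 Ω
Step 3 — Series combination: Z_total = R + L = 255 + j26.64 Ω = 256.4∠6.0° Ω.

Z = 255 + j26.64 Ω = 256.4∠6.0° Ω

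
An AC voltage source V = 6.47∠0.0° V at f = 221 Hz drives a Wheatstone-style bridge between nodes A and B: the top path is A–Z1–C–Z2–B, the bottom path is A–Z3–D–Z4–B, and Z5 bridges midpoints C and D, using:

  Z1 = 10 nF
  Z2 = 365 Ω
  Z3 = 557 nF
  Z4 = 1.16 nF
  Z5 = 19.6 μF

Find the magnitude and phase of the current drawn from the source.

Step 1 — Angular frequency: ω = 2π·f = 2π·221 = 1389 rad/s.
Step 2 — Component impedances:
  Z1: Z = 1/(jωC) = -j/(ω·C) = 0 - j7.202e+04 Ω
  Z2: Z = R = 365 Ω
  Z3: Z = 1/(jωC) = -j/(ω·C) = 0 - j1293 Ω
  Z4: Z = 1/(jωC) = -j/(ω·C) = 0 - j6.208e+05 Ω
  Z5: Z = 1/(jωC) = -j/(ω·C) = 0 - j36.74 Ω
Step 3 — Bridge requires nodal analysis (the Z5 bridge couples midpoints C and D, so the two paths cannot be reduced to a simple series/parallel combination). Setting node B to ground and injecting 1 A at node A, the 3-node admittance system at A, C, D solves to V_A = Z_AB = 365 - j1306 Ω = 1356∠-74.4° Ω.
Step 4 — Source phasor: V = 6.47∠0.0° V = 6.47 V.
Step 5 — Ohm's law: I = V / Z_total = (6.47) / (365 - j1306) = 0.001285 + j0.004596 A.
Step 6 — Convert to polar: |I| = 0.004772 A, ∠I = 74.4°.

I = 0.004772∠74.4° A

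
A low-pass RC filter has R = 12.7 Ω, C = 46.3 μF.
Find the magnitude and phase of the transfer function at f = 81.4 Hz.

Step 1 — Angular frequency: ω = 2π·81.4 = 511.5 rad/s.
Step 2 — Transfer function: H(jω) = 1/(1 + jωRC).
Step 3 — Denominator: 1 + jωRC = 1 + j·511.5·12.7·4.63e-05 = 1 + j0.3007.
Step 4 — H = 0.9171 - j0.2758.
Step 5 — Magnitude: |H| = 0.9576 (-0.4 dB); phase: φ = -16.7°.

|H| = 0.9576 (-0.4 dB), φ = -16.7°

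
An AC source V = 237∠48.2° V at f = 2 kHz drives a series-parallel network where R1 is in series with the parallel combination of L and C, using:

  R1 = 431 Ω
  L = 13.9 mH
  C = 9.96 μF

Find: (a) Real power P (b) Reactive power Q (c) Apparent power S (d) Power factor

Step 1 — Angular frequency: ω = 2π·f = 2π·2000 = 1.257e+04 rad/s.
Step 2 — Component impedances:
  R1: Z = R = 431 Ω
  L: Z = jωL = j·1.257e+04·0.0139 = 0 + j174.7 Ω
  C: Z = 1/(jωC) = -j/(ω·C) = 0 - j7.99 Ω
Step 3 — Parallel branch: L || C = 1/(1/L + 1/C) = 0 - j8.373 Ω.
Step 4 — Series with R1: Z_total = R1 + (L || C) = 431 - j8.373 Ω = 431.1∠-1.1° Ω.
Step 5 — Source phasor: V = 237∠48.2° V = 158 + j176.7 V.
Step 6 — Current: I = V / Z = 0.3584 + j0.4169 A = 0.5498∠49.3° A.
Step 7 — Complex power: S = V·I* = 130.3 - j2.531 VA.
Step 8 — Real power: P = Re(S) = 130.3 W.
Step 9 — Reactive power: Q = Im(S) = -2.531 VAR.
Step 10 — Apparent power: |S| = 130.3 VA.
Step 11 — Power factor: PF = P/|S| = 0.9998 (leading).

(a) P = 130.3 W  (b) Q = -2.531 VAR  (c) S = 130.3 VA  (d) PF = 0.9998 (leading)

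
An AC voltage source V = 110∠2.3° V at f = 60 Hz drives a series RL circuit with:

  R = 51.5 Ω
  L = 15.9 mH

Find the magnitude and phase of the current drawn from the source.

Step 1 — Angular frequency: ω = 2π·f = 2π·60 = 377 rad/s.
Step 2 — Component impedances:
  R: Z = R = 51.5 Ω
  L: Z = jωL = j·377·0.0159 = 0 + j5.994 Ω
Step 3 — Series combination: Z_total = R + L = 51.5 + j5.994 Ω = 51.85∠6.6° Ω.
Step 4 — Source phasor: V = 110∠2.3° V = 109.9 + j4.414 V.
Step 5 — Ohm's law: I = V / Z_total = (109.9 + j4.414) / (51.5 + j5.994) = 2.116 - j0.1605 A.
Step 6 — Convert to polar: |I| = 2.122 A, ∠I = -4.3°.

I = 2.122∠-4.3° A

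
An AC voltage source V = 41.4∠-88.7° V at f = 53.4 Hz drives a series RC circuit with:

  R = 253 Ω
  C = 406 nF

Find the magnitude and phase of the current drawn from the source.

Step 1 — Angular frequency: ω = 2π·f = 2π·53.4 = 335.5 rad/s.
Step 2 — Component impedances:
  R: Z = R = 253 Ω
  C: Z = 1/(jωC) = -j/(ω·C) = 0 - j7341 Ω
Step 3 — Series combination: Z_total = R + C = 253 - j7341 Ω = 7345∠-88.0° Ω.
Step 4 — Source phasor: V = 41.4∠-88.7° V = 0.9393 - j41.39 V.
Step 5 — Ohm's law: I = V / Z_total = (0.9393 - j41.39) / (253 - j7341) = 0.005636 - j6.629e-05 A.
Step 6 — Convert to polar: |I| = 0.005636 A, ∠I = -0.7°.

I = 0.005636∠-0.7° A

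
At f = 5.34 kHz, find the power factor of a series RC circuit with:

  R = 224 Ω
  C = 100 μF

Step 1 — Angular frequency: ω = 2π·f = 2π·5340 = 3.355e+04 rad/s.
Step 2 — Component impedances:
  R: Z = R = 224 Ω
  C: Z = 1/(jωC) = -j/(ω·C) = 0 - j0.298 Ω
Step 3 — Series combination: Z_total = R + C = 224 - j0.298 Ω = 224∠-0.1° Ω.
Step 4 — Power factor: PF = cos(φ) = Re(Z)/|Z| = 224/224 = 1.
Step 5 — Type: Im(Z) = -0.298 ⇒ leading (phase φ = -0.1°).

PF = 1 (leading, φ = -0.1°)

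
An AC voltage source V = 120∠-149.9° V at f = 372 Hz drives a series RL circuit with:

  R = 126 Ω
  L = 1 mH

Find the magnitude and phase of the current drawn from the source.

Step 1 — Angular frequency: ω = 2π·f = 2π·372 = 2337 rad/s.
Step 2 — Component impedances:
  R: Z = R = 126 Ω
  L: Z = jωL = j·2337·0.001 = 0 + j2.337 Ω
Step 3 — Series combination: Z_total = R + L = 126 + j2.337 Ω = 126∠1.1° Ω.
Step 4 — Source phasor: V = 120∠-149.9° V = -103.8 - j60.18 V.
Step 5 — Ohm's law: I = V / Z_total = (-103.8 - j60.18) / (126 + j2.337) = -0.8325 - j0.4622 A.
Step 6 — Convert to polar: |I| = 0.9522 A, ∠I = -151.0°.

I = 0.9522∠-151.0° A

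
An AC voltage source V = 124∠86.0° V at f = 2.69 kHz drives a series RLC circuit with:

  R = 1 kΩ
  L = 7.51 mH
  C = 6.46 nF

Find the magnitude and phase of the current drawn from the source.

Step 1 — Angular frequency: ω = 2π·f = 2π·2690 = 1.69e+04 rad/s.
Step 2 — Component impedances:
  R: Z = R = 1000 Ω
  L: Z = jωL = j·1.69e+04·0.00751 = 0 + j126.9 Ω
  C: Z = 1/(jωC) = -j/(ω·C) = 0 - j9159 Ω
Step 3 — Series combination: Z_total = R + L + C = 1000 - j9032 Ω = 9087∠-83.7° Ω.
Step 4 — Source phasor: V = 124∠86.0° V = 8.65 + j123.7 V.
Step 5 — Ohm's law: I = V / Z_total = (8.65 + j123.7) / (1000 - j9032) = -0.01343 + j0.002444 A.
Step 6 — Convert to polar: |I| = 0.01365 A, ∠I = 169.7°.

I = 0.01365∠169.7° A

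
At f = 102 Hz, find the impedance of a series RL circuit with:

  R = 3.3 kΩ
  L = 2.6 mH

Step 1 — Angular frequency: ω = 2π·f = 2π·102 = 640.9 rad/s.
Step 2 — Component impedances:
  R: Z = R = 3300 Ω
  L: Z = jωL = j·640.9·0.0026 = 0 + j1.666 Ω
Step 3 — Series combination: Z_total = R + L = 3300 + j1.666 Ω = 3300∠0.0° Ω.

Z = 3300 + j1.666 Ω = 3300∠0.0° Ω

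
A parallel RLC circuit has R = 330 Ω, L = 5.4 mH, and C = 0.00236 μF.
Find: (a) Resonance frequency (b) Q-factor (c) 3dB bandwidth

Step 1 — Resonance: ω₀ = 1/√(LC) = 1/√(0.0054·2.36e-09) = 2.801e+05 rad/s.
Step 2 — f₀ = ω₀/(2π) = 4.458e+04 Hz.
Step 3 — Parallel Q: Q = R/(ω₀L) = 330/(2.801e+05·0.0054) = 0.2182.
Step 4 — Bandwidth: Δω = ω₀/Q = 1.284e+06 rad/s; BW = Δω/(2π) = 2.044e+05 Hz.

(a) f₀ = 4.458e+04 Hz  (b) Q = 0.2182  (c) BW = 2.044e+05 Hz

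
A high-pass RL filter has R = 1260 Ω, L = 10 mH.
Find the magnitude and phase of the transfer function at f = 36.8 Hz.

Step 1 — Angular frequency: ω = 2π·36.8 = 231.2 rad/s.
Step 2 — Transfer function: H(jω) = jωL/(R + jωL).
Step 3 — Numerator jωL = j·2.312; denominator R + jωL = 1260 + j2.312.
Step 4 — H = 3.368e-06 + j0.001835.
Step 5 — Magnitude: |H| = 0.001835 (-54.7 dB); phase: φ = 89.9°.

|H| = 0.001835 (-54.7 dB), φ = 89.9°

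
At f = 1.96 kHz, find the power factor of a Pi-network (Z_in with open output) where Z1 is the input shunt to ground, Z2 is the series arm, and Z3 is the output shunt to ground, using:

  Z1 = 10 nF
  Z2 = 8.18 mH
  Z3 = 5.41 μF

Step 1 — Angular frequency: ω = 2π·f = 2π·1960 = 1.232e+04 rad/s.
Step 2 — Component impedances:
  Z1: Z = 1/(jωC) = -j/(ω·C) = 0 - j8120 Ω
  Z2: Z = jωL = j·1.232e+04·0.00818 = 0 + j100.7 Ω
  Z3: Z = 1/(jωC) = -j/(ω·C) = 0 - j15.01 Ω
Step 3 — With open output, the series arm Z2 and the output shunt Z3 appear in series to ground: Z2 + Z3 = 0 + j85.73 Ω.
Step 4 — Parallel with input shunt Z1: Z_in = Z1 || (Z2 + Z3) = 0 + j86.64 Ω = 86.64∠90.0° Ω.
Step 5 — Power factor: PF = cos(φ) = Re(Z)/|Z| = -0/86.64 = -0.
Step 6 — Type: Im(Z) = 86.64 ⇒ lagging (phase φ = 90.0°).

PF = -0 (lagging, φ = 90.0°)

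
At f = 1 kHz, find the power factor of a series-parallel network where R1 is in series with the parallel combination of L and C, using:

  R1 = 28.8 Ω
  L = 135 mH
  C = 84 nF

Step 1 — Angular frequency: ω = 2π·f = 2π·1000 = 6283 rad/s.
Step 2 — Component impedances:
  R1: Z = R = 28.8 Ω
  L: Z = jωL = j·6283·0.135 = 0 + j848.2 Ω
  C: Z = 1/(jωC) = -j/(ω·C) = 0 - j1895 Ω
Step 3 — Parallel branch: L || C = 1/(1/L + 1/C) = 0 + j1536 Ω.
Step 4 — Series with R1: Z_total = R1 + (L || C) = 28.8 + j1536 Ω = 1536∠88.9° Ω.
Step 5 — Power factor: PF = cos(φ) = Re(Z)/|Z| = 28.8/1536 = 0.01875.
Step 6 — Type: Im(Z) = 1536 ⇒ lagging (phase φ = 88.9°).

PF = 0.01875 (lagging, φ = 88.9°)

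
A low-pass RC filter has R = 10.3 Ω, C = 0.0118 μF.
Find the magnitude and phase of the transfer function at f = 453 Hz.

Step 1 — Angular frequency: ω = 2π·453 = 2846 rad/s.
Step 2 — Transfer function: H(jω) = 1/(1 + jωRC).
Step 3 — Denominator: 1 + jωRC = 1 + j·2846·10.3·1.18e-08 = 1 + j0.0003459.
Step 4 — H = 1 - j0.0003459.
Step 5 — Magnitude: |H| = 1 (-0.0 dB); phase: φ = -0.0°.

|H| = 1 (-0.0 dB), φ = -0.0°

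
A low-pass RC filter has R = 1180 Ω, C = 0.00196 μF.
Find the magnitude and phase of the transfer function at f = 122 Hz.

Step 1 — Angular frequency: ω = 2π·122 = 766.5 rad/s.
Step 2 — Transfer function: H(jω) = 1/(1 + jωRC).
Step 3 — Denominator: 1 + jωRC = 1 + j·766.5·1180·1.96e-09 = 1 + j0.001773.
Step 4 — H = 1 - j0.001773.
Step 5 — Magnitude: |H| = 1 (-0.0 dB); phase: φ = -0.1°.

|H| = 1 (-0.0 dB), φ = -0.1°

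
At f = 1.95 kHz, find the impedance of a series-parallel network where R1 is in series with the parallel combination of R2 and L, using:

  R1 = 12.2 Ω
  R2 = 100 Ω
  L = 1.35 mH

Step 1 — Angular frequency: ω = 2π·f = 2π·1950 = 1.225e+04 rad/s.
Step 2 — Component impedances:
  R1: Z = R = 12.2 Ω
  R2: Z = R = 100 Ω
  L: Z = jωL = j·1.225e+04·0.00135 = 0 + j16.54 Ω
Step 3 — Parallel branch: R2 || L = 1/(1/R2 + 1/L) = 2.663 + j16.1 Ω.
Step 4 — Series with R1: Z_total = R1 + (R2 || L) = 14.86 + j16.1 Ω = 21.91∠47.3° Ω.

Z = 14.86 + j16.1 Ω = 21.91∠47.3° Ω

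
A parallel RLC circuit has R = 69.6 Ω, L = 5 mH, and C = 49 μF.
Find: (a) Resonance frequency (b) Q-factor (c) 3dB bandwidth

Step 1 — Resonance: ω₀ = 1/√(LC) = 1/√(0.005·4.9e-05) = 2020 rad/s.
Step 2 — f₀ = ω₀/(2π) = 321.5 Hz.
Step 3 — Parallel Q: Q = R/(ω₀L) = 69.6/(2020·0.005) = 6.89.
Step 4 — Bandwidth: Δω = ω₀/Q = 293.2 rad/s; BW = Δω/(2π) = 46.67 Hz.

(a) f₀ = 321.5 Hz  (b) Q = 6.89  (c) BW = 46.67 Hz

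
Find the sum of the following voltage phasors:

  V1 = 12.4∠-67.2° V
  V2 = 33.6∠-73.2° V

Step 1 — Convert each phasor to rectangular form:
  V1 = 12.4·(cos(-67.2°) + j·sin(-67.2°)) = 4.805 - j11.43 V
  V2 = 33.6·(cos(-73.2°) + j·sin(-73.2°)) = 9.711 - j32.17 V
Step 2 — Sum components: V_total = 14.52 - j43.6 V.
Step 3 — Convert to polar: |V_total| = 45.95 V, ∠V_total = -71.6°.

V_total = 45.95∠-71.6° V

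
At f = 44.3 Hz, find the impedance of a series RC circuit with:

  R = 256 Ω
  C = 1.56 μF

Step 1 — Angular frequency: ω = 2π·f = 2π·44.3 = 278.3 rad/s.
Step 2 — Component impedances:
  R: Z = R = 256 Ω
  C: Z = 1/(jωC) = -j/(ω·C) = 0 - j2303 Ω
Step 3 — Series combination: Z_total = R + C = 256 - j2303 Ω = 2317∠-83.7° Ω.

Z = 256 - j2303 Ω = 2317∠-83.7° Ω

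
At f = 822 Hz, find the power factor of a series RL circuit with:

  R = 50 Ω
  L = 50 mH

Step 1 — Angular frequency: ω = 2π·f = 2π·822 = 5165 rad/s.
Step 2 — Component impedances:
  R: Z = R = 50 Ω
  L: Z = jωL = j·5165·0.05 = 0 + j258.2 Ω
Step 3 — Series combination: Z_total = R + L = 50 + j258.2 Ω = 263∠79.0° Ω.
Step 4 — Power factor: PF = cos(φ) = Re(Z)/|Z| = 50/263 = 0.1901.
Step 5 — Type: Im(Z) = 258.2 ⇒ lagging (phase φ = 79.0°).

PF = 0.1901 (lagging, φ = 79.0°)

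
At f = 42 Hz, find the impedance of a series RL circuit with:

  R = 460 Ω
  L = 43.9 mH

Step 1 — Angular frequency: ω = 2π·f = 2π·42 = 263.9 rad/s.
Step 2 — Component impedances:
  R: Z = R = 460 Ω
  L: Z = jωL = j·263.9·0.0439 = 0 + j11.58 Ω
Step 3 — Series combination: Z_total = R + L = 460 + j11.58 Ω = 460.1∠1.4° Ω.

Z = 460 + j11.58 Ω = 460.1∠1.4° Ω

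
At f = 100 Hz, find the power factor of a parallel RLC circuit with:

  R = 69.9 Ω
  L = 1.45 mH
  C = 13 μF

Step 1 — Angular frequency: ω = 2π·f = 2π·100 = 628.3 rad/s.
Step 2 — Component impedances:
  R: Z = R = 69.9 Ω
  L: Z = jωL = j·628.3·0.00145 = 0 + j0.9111 Ω
  C: Z = 1/(jωC) = -j/(ω·C) = 0 - j122.4 Ω
Step 3 — Parallel combination: 1/Z_total = 1/R + 1/L + 1/C; Z_total = 0.01205 + j0.9177 Ω = 0.9178∠89.2° Ω.
Step 4 — Power factor: PF = cos(φ) = Re(Z)/|Z| = 0.01205/0.9178 = 0.01313.
Step 5 — Type: Im(Z) = 0.9177 ⇒ lagging (phase φ = 89.2°).

PF = 0.01313 (lagging, φ = 89.2°)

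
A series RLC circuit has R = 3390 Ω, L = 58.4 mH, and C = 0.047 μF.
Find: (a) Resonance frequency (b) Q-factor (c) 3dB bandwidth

Step 1 — Resonance: ω₀ = 1/√(LC) = 1/√(0.0584·4.7e-08) = 1.909e+04 rad/s.
Step 2 — f₀ = ω₀/(2π) = 3038 Hz.
Step 3 — Series Q: Q = ω₀L/R = 1.909e+04·0.0584/3390 = 0.3288.
Step 4 — Bandwidth: Δω = ω₀/Q = 5.805e+04 rad/s; BW = Δω/(2π) = 9239 Hz.

(a) f₀ = 3038 Hz  (b) Q = 0.3288  (c) BW = 9239 Hz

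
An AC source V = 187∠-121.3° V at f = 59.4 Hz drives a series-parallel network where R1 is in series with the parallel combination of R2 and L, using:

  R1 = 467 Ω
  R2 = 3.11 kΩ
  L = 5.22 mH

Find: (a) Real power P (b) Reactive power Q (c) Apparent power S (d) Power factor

Step 1 — Angular frequency: ω = 2π·f = 2π·59.4 = 373.2 rad/s.
Step 2 — Component impedances:
  R1: Z = R = 467 Ω
  R2: Z = R = 3110 Ω
  L: Z = jωL = j·373.2·0.00522 = 0 + j1.948 Ω
Step 3 — Parallel branch: R2 || L = 1/(1/R2 + 1/L) = 0.00122 + j1.948 Ω.
Step 4 — Series with R1: Z_total = R1 + (R2 || L) = 467 + j1.948 Ω = 467∠0.2° Ω.
Step 5 — Source phasor: V = 187∠-121.3° V = -97.15 - j159.8 V.
Step 6 — Current: I = V / Z = -0.2095 - j0.3413 A = 0.4004∠-121.5° A.
Step 7 — Complex power: S = V·I* = 74.88 + j0.3124 VA.
Step 8 — Real power: P = Re(S) = 74.88 W.
Step 9 — Reactive power: Q = Im(S) = 0.3124 VAR.
Step 10 — Apparent power: |S| = 74.88 VA.
Step 11 — Power factor: PF = P/|S| = 1 (lagging).

(a) P = 74.88 W  (b) Q = 0.3124 VAR  (c) S = 74.88 VA  (d) PF = 1 (lagging)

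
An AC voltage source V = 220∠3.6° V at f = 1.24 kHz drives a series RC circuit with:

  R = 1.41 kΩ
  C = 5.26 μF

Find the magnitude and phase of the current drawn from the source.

Step 1 — Angular frequency: ω = 2π·f = 2π·1240 = 7791 rad/s.
Step 2 — Component impedances:
  R: Z = R = 1410 Ω
  C: Z = 1/(jωC) = -j/(ω·C) = 0 - j24.4 Ω
Step 3 — Series combination: Z_total = R + C = 1410 - j24.4 Ω = 1410∠-1.0° Ω.
Step 4 — Source phasor: V = 220∠3.6° V = 219.6 + j13.81 V.
Step 5 — Ohm's law: I = V / Z_total = (219.6 + j13.81) / (1410 - j24.4) = 0.1555 + j0.01249 A.
Step 6 — Convert to polar: |I| = 0.156 A, ∠I = 4.6°.

I = 0.156∠4.6° A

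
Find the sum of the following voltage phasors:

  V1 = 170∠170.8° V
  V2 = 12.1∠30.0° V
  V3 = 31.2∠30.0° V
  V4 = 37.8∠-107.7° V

Step 1 — Convert each phasor to rectangular form:
  V1 = 170·(cos(170.8°) + j·sin(170.8°)) = -167.8 + j27.18 V
  V2 = 12.1·(cos(30.0°) + j·sin(30.0°)) = 10.48 + j6.05 V
  V3 = 31.2·(cos(30.0°) + j·sin(30.0°)) = 27.02 + j15.6 V
  V4 = 37.8·(cos(-107.7°) + j·sin(-107.7°)) = -11.49 - j36.01 V
Step 2 — Sum components: V_total = -141.8 + j12.82 V.
Step 3 — Convert to polar: |V_total| = 142.4 V, ∠V_total = 174.8°.

V_total = 142.4∠174.8° V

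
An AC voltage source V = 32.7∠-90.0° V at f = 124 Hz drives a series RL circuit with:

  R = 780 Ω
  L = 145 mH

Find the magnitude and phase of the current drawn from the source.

Step 1 — Angular frequency: ω = 2π·f = 2π·124 = 779.1 rad/s.
Step 2 — Component impedances:
  R: Z = R = 780 Ω
  L: Z = jωL = j·779.1·0.145 = 0 + j113 Ω
Step 3 — Series combination: Z_total = R + L = 780 + j113 Ω = 788.1∠8.2° Ω.
Step 4 — Source phasor: V = 32.7∠-90.0° V = 0 - j32.7 V.
Step 5 — Ohm's law: I = V / Z_total = (0 - j32.7) / (780 + j113) = -0.005947 - j0.04106 A.
Step 6 — Convert to polar: |I| = 0.04149 A, ∠I = -98.2°.

I = 0.04149∠-98.2° A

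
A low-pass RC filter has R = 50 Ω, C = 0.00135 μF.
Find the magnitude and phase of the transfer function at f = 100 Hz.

Step 1 — Angular frequency: ω = 2π·100 = 628.3 rad/s.
Step 2 — Transfer function: H(jω) = 1/(1 + jωRC).
Step 3 — Denominator: 1 + jωRC = 1 + j·628.3·50·1.35e-09 = 1 + j4.241e-05.
Step 4 — H = 1 - j4.241e-05.
Step 5 — Magnitude: |H| = 1 (-0.0 dB); phase: φ = -0.0°.

|H| = 1 (-0.0 dB), φ = -0.0°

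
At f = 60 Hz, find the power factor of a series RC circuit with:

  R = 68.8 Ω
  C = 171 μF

Step 1 — Angular frequency: ω = 2π·f = 2π·60 = 377 rad/s.
Step 2 — Component impedances:
  R: Z = R = 68.8 Ω
  C: Z = 1/(jωC) = -j/(ω·C) = 0 - j15.51 Ω
Step 3 — Series combination: Z_total = R + C = 68.8 - j15.51 Ω = 70.53∠-12.7° Ω.
Step 4 — Power factor: PF = cos(φ) = Re(Z)/|Z| = 68.8/70.53 = 0.9755.
Step 5 — Type: Im(Z) = -15.51 ⇒ leading (phase φ = -12.7°).

PF = 0.9755 (leading, φ = -12.7°)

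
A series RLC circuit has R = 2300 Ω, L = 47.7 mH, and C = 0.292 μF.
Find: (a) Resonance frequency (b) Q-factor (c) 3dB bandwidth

Step 1 — Resonance: ω₀ = 1/√(LC) = 1/√(0.0477·2.92e-07) = 8473 rad/s.
Step 2 — f₀ = ω₀/(2π) = 1349 Hz.
Step 3 — Series Q: Q = ω₀L/R = 8473·0.0477/2300 = 0.1757.
Step 4 — Bandwidth: Δω = ω₀/Q = 4.822e+04 rad/s; BW = Δω/(2π) = 7674 Hz.

(a) f₀ = 1349 Hz  (b) Q = 0.1757  (c) BW = 7674 Hz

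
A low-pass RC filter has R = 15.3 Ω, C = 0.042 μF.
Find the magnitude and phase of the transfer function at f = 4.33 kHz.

Step 1 — Angular frequency: ω = 2π·4330 = 2.721e+04 rad/s.
Step 2 — Transfer function: H(jω) = 1/(1 + jωRC).
Step 3 — Denominator: 1 + jωRC = 1 + j·2.721e+04·15.3·4.2e-08 = 1 + j0.01748.
Step 4 — H = 0.9997 - j0.01748.
Step 5 — Magnitude: |H| = 0.9998 (-0.0 dB); phase: φ = -1.0°.

|H| = 0.9998 (-0.0 dB), φ = -1.0°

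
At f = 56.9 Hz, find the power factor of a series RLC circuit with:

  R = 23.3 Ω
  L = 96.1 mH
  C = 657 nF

Step 1 — Angular frequency: ω = 2π·f = 2π·56.9 = 357.5 rad/s.
Step 2 — Component impedances:
  R: Z = R = 23.3 Ω
  L: Z = jωL = j·357.5·0.0961 = 0 + j34.36 Ω
  C: Z = 1/(jωC) = -j/(ω·C) = 0 - j4257 Ω
Step 3 — Series combination: Z_total = R + L + C = 23.3 - j4223 Ω = 4223∠-89.7° Ω.
Step 4 — Power factor: PF = cos(φ) = Re(Z)/|Z| = 23.3/4223 = 0.005517.
Step 5 — Type: Im(Z) = -4223 ⇒ leading (phase φ = -89.7°).

PF = 0.005517 (leading, φ = -89.7°)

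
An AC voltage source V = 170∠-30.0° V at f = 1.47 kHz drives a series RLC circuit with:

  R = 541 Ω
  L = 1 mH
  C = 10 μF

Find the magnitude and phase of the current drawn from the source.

Step 1 — Angular frequency: ω = 2π·f = 2π·1470 = 9236 rad/s.
Step 2 — Component impedances:
  R: Z = R = 541 Ω
  L: Z = jωL = j·9236·0.001 = 0 + j9.236 Ω
  C: Z = 1/(jωC) = -j/(ω·C) = 0 - j10.83 Ω
Step 3 — Series combination: Z_total = R + L + C = 541 - j1.591 Ω = 541∠-0.2° Ω.
Step 4 — Source phasor: V = 170∠-30.0° V = 147.2 - j85 V.
Step 5 — Ohm's law: I = V / Z_total = (147.2 - j85) / (541 - j1.591) = 0.2726 - j0.1563 A.
Step 6 — Convert to polar: |I| = 0.3142 A, ∠I = -29.8°.

I = 0.3142∠-29.8° A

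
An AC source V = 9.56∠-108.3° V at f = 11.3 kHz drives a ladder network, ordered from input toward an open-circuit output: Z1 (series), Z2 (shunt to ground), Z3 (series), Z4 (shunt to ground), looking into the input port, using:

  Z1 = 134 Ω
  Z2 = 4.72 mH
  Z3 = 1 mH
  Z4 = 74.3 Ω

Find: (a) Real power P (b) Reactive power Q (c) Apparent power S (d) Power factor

Step 1 — Angular frequency: ω = 2π·f = 2π·1.13e+04 = 7.1e+04 rad/s.
Step 2 — Component impedances:
  Z1: Z = R = 134 Ω
  Z2: Z = jωL = j·7.1e+04·0.00472 = 0 + j335.1 Ω
  Z3: Z = jωL = j·7.1e+04·0.001 = 0 + j71 Ω
  Z4: Z = R = 74.3 Ω
Step 3 — Ladder network (open output): work backward from the far end, alternating series and parallel combinations. Z_in = 183 + j67.54 Ω = 195∠20.3° Ω.
Step 4 — Source phasor: V = 9.56∠-108.3° V = -3.002 - j9.077 V.
Step 5 — Current: I = V / Z = -0.03056 - j0.03833 A = 0.04902∠-128.6° A.
Step 6 — Complex power: S = V·I* = 0.4396 + j0.1623 VA.
Step 7 — Real power: P = Re(S) = 0.4396 W.
Step 8 — Reactive power: Q = Im(S) = 0.1623 VAR.
Step 9 — Apparent power: |S| = 0.4686 VA.
Step 10 — Power factor: PF = P/|S| = 0.9381 (lagging).

(a) P = 0.4396 W  (b) Q = 0.1623 VAR  (c) S = 0.4686 VA  (d) PF = 0.9381 (lagging)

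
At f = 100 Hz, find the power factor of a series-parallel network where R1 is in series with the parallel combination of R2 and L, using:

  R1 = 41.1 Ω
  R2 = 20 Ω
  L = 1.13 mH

Step 1 — Angular frequency: ω = 2π·f = 2π·100 = 628.3 rad/s.
Step 2 — Component impedances:
  R1: Z = R = 41.1 Ω
  R2: Z = R = 20 Ω
  L: Z = jωL = j·628.3·0.00113 = 0 + j0.71 Ω
Step 3 — Parallel branch: R2 || L = 1/(1/R2 + 1/L) = 0.02517 + j0.7091 Ω.
Step 4 — Series with R1: Z_total = R1 + (R2 || L) = 41.13 + j0.7091 Ω = 41.13∠1.0° Ω.
Step 5 — Power factor: PF = cos(φ) = Re(Z)/|Z| = 41.125/41.131 = 0.9999.
Step 6 — Type: Im(Z) = 0.7091 ⇒ lagging (phase φ = 1.0°).

PF = 0.9999 (lagging, φ = 1.0°)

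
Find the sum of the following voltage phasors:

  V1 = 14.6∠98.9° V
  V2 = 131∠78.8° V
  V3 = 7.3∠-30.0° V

Step 1 — Convert each phasor to rectangular form:
  V1 = 14.6·(cos(98.9°) + j·sin(98.9°)) = -2.259 + j14.42 V
  V2 = 131·(cos(78.8°) + j·sin(78.8°)) = 25.44 + j128.5 V
  V3 = 7.3·(cos(-30.0°) + j·sin(-30.0°)) = 6.322 - j3.65 V
Step 2 — Sum components: V_total = 29.51 + j139.3 V.
Step 3 — Convert to polar: |V_total| = 142.4 V, ∠V_total = 78.0°.

V_total = 142.4∠78.0° V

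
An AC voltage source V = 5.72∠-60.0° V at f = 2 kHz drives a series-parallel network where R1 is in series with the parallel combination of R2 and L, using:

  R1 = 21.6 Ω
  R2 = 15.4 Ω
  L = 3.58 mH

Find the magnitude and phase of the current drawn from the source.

Step 1 — Angular frequency: ω = 2π·f = 2π·2000 = 1.257e+04 rad/s.
Step 2 — Component impedances:
  R1: Z = R = 21.6 Ω
  R2: Z = R = 15.4 Ω
  L: Z = jωL = j·1.257e+04·0.00358 = 0 + j44.99 Ω
Step 3 — Parallel branch: R2 || L = 1/(1/R2 + 1/L) = 13.78 + j4.719 Ω.
Step 4 — Series with R1: Z_total = R1 + (R2 || L) = 35.38 + j4.719 Ω = 35.7∠7.6° Ω.
Step 5 — Source phasor: V = 5.72∠-60.0° V = 2.86 - j4.954 V.
Step 6 — Ohm's law: I = V / Z_total = (2.86 - j4.954) / (35.38 + j4.719) = 0.06107 - j0.1481 A.
Step 7 — Convert to polar: |I| = 0.1602 A, ∠I = -67.6°.

I = 0.1602∠-67.6° A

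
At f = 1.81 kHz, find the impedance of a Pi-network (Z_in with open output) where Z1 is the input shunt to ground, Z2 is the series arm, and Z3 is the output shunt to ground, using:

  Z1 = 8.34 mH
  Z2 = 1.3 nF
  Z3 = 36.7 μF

Step 1 — Angular frequency: ω = 2π·f = 2π·1810 = 1.137e+04 rad/s.
Step 2 — Component impedances:
  Z1: Z = jωL = j·1.137e+04·0.00834 = 0 + j94.85 Ω
  Z2: Z = 1/(jωC) = -j/(ω·C) = 0 - j6.764e+04 Ω
  Z3: Z = 1/(jωC) = -j/(ω·C) = 0 - j2.396 Ω
Step 3 — With open output, the series arm Z2 and the output shunt Z3 appear in series to ground: Z2 + Z3 = 0 - j6.764e+04 Ω.
Step 4 — Parallel with input shunt Z1: Z_in = Z1 || (Z2 + Z3) = 0 + j94.98 Ω = 94.98∠90.0° Ω.

Z = 0 + j94.98 Ω = 94.98∠90.0° Ω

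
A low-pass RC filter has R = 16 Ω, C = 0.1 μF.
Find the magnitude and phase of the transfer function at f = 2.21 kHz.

Step 1 — Angular frequency: ω = 2π·2210 = 1.389e+04 rad/s.
Step 2 — Transfer function: H(jω) = 1/(1 + jωRC).
Step 3 — Denominator: 1 + jωRC = 1 + j·1.389e+04·16·1e-07 = 1 + j0.02222.
Step 4 — H = 0.9995 - j0.02221.
Step 5 — Magnitude: |H| = 0.9998 (-0.0 dB); phase: φ = -1.3°.

|H| = 0.9998 (-0.0 dB), φ = -1.3°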